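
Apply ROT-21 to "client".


Word: "client"
Shift: 21
Each letter → (letter + shift) mod 26:
  'c' (2) + 21 = 23 → 'x'
  'l' (11) + 21 = 6 → 'g'
  'i' (8) + 21 = 3 → 'd'
  'e' (4) + 21 = 25 → 'z'
  'n' (13) + 21 = 8 → 'i'
  't' (19) + 21 = 14 → 'o'
Result = "xgdzio"


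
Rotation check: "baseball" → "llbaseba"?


Word: "baseball", Candidate: "llbaseba"
Method: check if candidate is substring of word+word
"baseballbaseball" contains "llbaseba"? Yes
Is rotation = Yes


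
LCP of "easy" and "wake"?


Word 1: "easy"
Word 2: "wake"
Comparing from start:
  Pos 0: 'e' != 'w' (stop)
LCP = "" (length 0)


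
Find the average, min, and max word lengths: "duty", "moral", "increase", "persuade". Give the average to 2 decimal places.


Lengths: "duty"=4, "moral"=5, "increase"=8, "persuade"=8
Sum = 25, Count = 4
Average = 25/4 = 6.25
= avg=6.25, min=4, max=8


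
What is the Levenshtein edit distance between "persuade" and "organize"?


Word 1: "persuade" (length 8)
Word 2: "organize" (length 8)
One optimal edit sequence (insert/delete/substitute each cost 1):
  1. substitute 'p' -> 'o'  (+1)
  2. substitute 'e' -> 'r'  (+1)
  3. substitute 'r' -> 'g'  (+1)
  4. substitute 's' -> 'a'  (+1)
  5. substitute 'u' -> 'n'  (+1)
  6. substitute 'a' -> 'i'  (+1)
  7. substitute 'd' -> 'z'  (+1)
  8. keep 'e'
Total edit operations: 7
Edit distance = 7


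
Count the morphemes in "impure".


Word: "impure"
Morphemes: im- / pure
Each morpheme carries meaning
= 2 morphemes


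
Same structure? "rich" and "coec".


Pattern of "rich": [0, 1, 2, 3]
Pattern of "coec": [0, 1, 2, 0]
Patterns do not match
Same pattern = No


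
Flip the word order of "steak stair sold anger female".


Original: "steak stair sold anger female"
Words (1..n): steak | stair | sold | anger | female
Reversed (n..1): female | anger | sold | stair | steak
Result = "female anger sold stair steak"


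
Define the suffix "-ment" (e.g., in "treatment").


Suffix: -ment
Example: treatment (treat + -ment)
Meaning = result of action


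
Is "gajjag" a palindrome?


Word: "gajjag"
Reversed: "gajjag"
Forward == Backward? gajjag == gajjag
Palindrome = Yes


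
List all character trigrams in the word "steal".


Word: "steal" (length 5)
Number of trigrams = 5 - 3 + 1 = 3
  Position 0: "ste"
  Position 1: "tea"
  Position 2: "eal"
Trigrams = "ste", "tea", "eal"


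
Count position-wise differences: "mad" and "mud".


Comparing character by character (same length = 3):
  Pos 0: 'm' vs 'm' =
  Pos 1: 'a' vs 'u' !=
  Pos 2: 'd' vs 'd' =
Hamming distance = 1


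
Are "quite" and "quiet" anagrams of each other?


Word 1: "quite" → sorted: eiqtu
Word 2: "quiet" → sorted: eiqtu
Same letters? eiqtu == eiqtu
Anagram = Yes


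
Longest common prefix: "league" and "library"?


Word 1: "league"
Word 2: "library"
Comparing from start:
  Pos 0: 'l' == 'l'
  Pos 1: 'e' != 'i' (stop)
LCP = "l" (length 1)


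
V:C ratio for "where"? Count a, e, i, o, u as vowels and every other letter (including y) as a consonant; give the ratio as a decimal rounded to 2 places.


Word: "where"
Vowels (a,e,i,o,u): 2
Consonants: 3
Ratio = 2/3
= 0.67


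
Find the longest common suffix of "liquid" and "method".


Word 1: "liquid"
Word 2: "method"
Comparing from end:
  Pos -1: 'd' == 'd'
  Pos -2: 'i' != 'o' (stop)
LCS = "d" (length 1)


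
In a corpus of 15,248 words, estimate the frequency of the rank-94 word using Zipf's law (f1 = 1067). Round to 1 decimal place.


Zipf's law: f(r) = f(1) / r
f(1) = 1067
f(94) = 1067 / 94
= 11.4 occurrences


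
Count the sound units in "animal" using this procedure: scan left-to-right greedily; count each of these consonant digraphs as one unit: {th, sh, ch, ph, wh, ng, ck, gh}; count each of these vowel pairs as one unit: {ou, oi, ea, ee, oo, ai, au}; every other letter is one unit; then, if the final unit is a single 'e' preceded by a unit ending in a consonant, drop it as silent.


Word: "animal" (6 letters)
Left-to-right scan:
  [1] 'a' (letter)
  [2] 'n' (letter)
  [3] 'i' (letter)
  [4] 'm' (letter)
  [5] 'a' (letter)
  [6] 'l' (letter)
Units from scan: 6
Sound units = 6 units


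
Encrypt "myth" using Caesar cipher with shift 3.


Word: "myth"
Shift: 3
Each letter → (letter + shift) mod 26:
  'm' (12) + 3 = 15 → 'p'
  'y' (24) + 3 = 1 → 'b'
  't' (19) + 3 = 22 → 'w'
  'h' (7) + 3 = 10 → 'k'
Result = "pbwk"


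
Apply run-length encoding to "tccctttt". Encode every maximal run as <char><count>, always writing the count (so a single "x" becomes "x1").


String: "tccctttt"
Scanning for consecutive runs:
  't' x 1
  'c' x 3
  't' x 4
RLE = "t1c3t4"


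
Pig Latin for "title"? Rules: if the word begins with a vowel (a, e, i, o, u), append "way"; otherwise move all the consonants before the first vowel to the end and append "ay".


Word: "title"
Starts with consonant(s) → move to end, add 'ay'
Consonant cluster: "t"
Pig Latin = "itletay"


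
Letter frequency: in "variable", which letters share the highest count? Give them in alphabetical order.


Word: "variable"
Letter counts:
  'a': 2
  'b': 1
  'e': 1
  'i': 1
  'l': 1
  'r': 1
  'v': 1
Maximum count = 2
Most frequent = 'a' (2 times each)


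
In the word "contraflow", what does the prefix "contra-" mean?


Prefix: contra-
As in: contraflow -> contra- + flow
Meaning = against


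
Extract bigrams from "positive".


Word: "positive" (length 8)
Number of bigrams = 8 - 2 + 1 = 7
  Position 0: "po"
  Position 1: "os"
  Position 2: "si"
  Position 3: "it"
  Position 4: "ti"
  Position 5: "iv"
  Position 6: "ve"
Bigrams = "po", "os", "si", "it", "ti", "iv", "ve"


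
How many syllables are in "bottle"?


Word: "bottle"
Syllable breakdown: bot / tle
Counting: 2 parts
= 2 syllables


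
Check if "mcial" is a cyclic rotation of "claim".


Word: "claim", Candidate: "mcial"
Method: check if candidate is substring of word+word
"claimclaim" contains "mcial"? No
Is rotation = No


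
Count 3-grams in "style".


Word: "style" (length 5)
Number of 3-grams = length - 3 + 1 = 5 - 3 + 1
= 3


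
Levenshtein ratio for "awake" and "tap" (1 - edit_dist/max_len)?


Word 1: "awake" (length 5)
Word 2: "tap" (length 3)
One optimal edit sequence:
  1. delete 'a'  (+1)
  2. substitute 'w' -> 't'  (+1)
  3. keep 'a'
  4. delete 'k'  (+1)
  5. substitute 'e' -> 'p'  (+1)
Edit distance = 4
Max length = max(5, 3) = 5
Similarity = 1 - 4/5
= 0.2000


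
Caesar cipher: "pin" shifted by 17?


Word: "pin"
Shift: 17
Each letter → (letter + shift) mod 26:
  'p' (15) + 17 = 6 → 'g'
  'i' (8) + 17 = 25 → 'z'
  'n' (13) + 17 = 4 → 'e'
Result = "gze"


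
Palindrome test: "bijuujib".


Word: "bijuujib"
Reversed: "bijuujib"
Forward == Backward? bijuujib == bijuujib
Palindrome = Yes


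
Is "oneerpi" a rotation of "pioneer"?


Word: "pioneer", Candidate: "oneerpi"
Method: check if candidate is substring of word+word
"pioneerpioneer" contains "oneerpi"? Yes
Is rotation = Yes


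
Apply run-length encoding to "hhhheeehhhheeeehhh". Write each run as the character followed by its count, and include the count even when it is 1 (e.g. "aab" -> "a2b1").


String: "hhhheeehhhheeeehhh"
Scanning for consecutive runs:
  'h' x 4
  'e' x 3
  'h' x 4
  'e' x 4
  'h' x 3
RLE = "h4e3h4e4h3"


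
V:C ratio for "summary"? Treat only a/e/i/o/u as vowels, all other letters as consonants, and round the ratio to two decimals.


Word: "summary"
Vowels (a,e,i,o,u): 2
Consonants: 5
Ratio = 2/5
= 0.40


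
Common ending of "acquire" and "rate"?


Word 1: "acquire"
Word 2: "rate"
Comparing from end:
  Pos -1: 'e' == 'e'
  Pos -2: 'r' != 't' (stop)
LCS = "e" (length 1)


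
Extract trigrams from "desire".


Word: "desire" (length 6)
Number of trigrams = 6 - 3 + 1 = 4
  Position 0: "des"
  Position 1: "esi"
  Position 2: "sir"
  Position 3: "ire"
Trigrams = "des", "esi", "sir", "ire"


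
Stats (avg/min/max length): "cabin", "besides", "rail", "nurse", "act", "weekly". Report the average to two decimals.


Lengths: "cabin"=5, "besides"=7, "rail"=4, "nurse"=5, "act"=3, "weekly"=6
Sum = 30, Count = 6
Average = 30/6 = 5.00
= avg=5.00, min=3, max=7


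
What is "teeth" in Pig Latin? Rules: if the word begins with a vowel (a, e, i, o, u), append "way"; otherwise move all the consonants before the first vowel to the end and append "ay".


Word: "teeth"
Starts with consonant(s) → move to end, add 'ay'
Consonant cluster: "t"
Pig Latin = "eethtay"


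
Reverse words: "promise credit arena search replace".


Original: "promise credit arena search replace"
Words (1..n): promise | credit | arena | search | replace
Reversed (n..1): replace | search | arena | credit | promise
Result = "replace search arena credit promise"


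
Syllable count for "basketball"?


Word: "basketball"
Syllable breakdown: bas · ket · ball
Counting: 3 parts
= 3 syllables


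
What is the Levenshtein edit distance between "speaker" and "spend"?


Word 1: "speaker" (length 7)
Word 2: "spend" (length 5)
One optimal edit sequence (insert/delete/substitute each cost 1):
  1. keep 's'
  2. keep 'p'
  3. keep 'e'
  4. delete 'a'  (+1)
  5. delete 'k'  (+1)
  6. substitute 'e' -> 'n'  (+1)
  7. substitute 'r' -> 'd'  (+1)
Total edit operations: 4
Edit distance = 4


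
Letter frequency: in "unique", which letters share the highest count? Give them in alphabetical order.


Word: "unique"
Letter counts:
  'e': 1
  'i': 1
  'n': 1
  'q': 1
  'u': 2
Maximum count = 2
Most frequent = 'u' (2 times each)


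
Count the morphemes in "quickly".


Word: "quickly"
Morphemes: quick + -ly
Each morpheme carries meaning
= 2 morphemes


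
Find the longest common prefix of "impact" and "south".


Word 1: "impact"
Word 2: "south"
Comparing from start:
  Pos 0: 'i' != 's' (stop)
LCP = "" (length 0)


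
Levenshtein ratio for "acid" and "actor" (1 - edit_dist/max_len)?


Word 1: "acid" (length 4)
Word 2: "actor" (length 5)
One optimal edit sequence:
  1. keep 'a'
  2. keep 'c'
  3. insert 't'  (+1)
  4. substitute 'i' -> 'o'  (+1)
  5. substitute 'd' -> 'r'  (+1)
Edit distance = 3
Max length = max(4, 5) = 5
Similarity = 1 - 3/5
= 0.4000


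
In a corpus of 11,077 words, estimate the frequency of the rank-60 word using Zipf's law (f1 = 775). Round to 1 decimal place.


Zipf's law: f(r) = f(1) / r
f(1) = 775
f(60) = 775 / 60
= 12.9 occurrences


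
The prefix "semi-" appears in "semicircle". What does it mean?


Prefix: semi-
Example: semicircle (semi- + circle)
Meaning = half


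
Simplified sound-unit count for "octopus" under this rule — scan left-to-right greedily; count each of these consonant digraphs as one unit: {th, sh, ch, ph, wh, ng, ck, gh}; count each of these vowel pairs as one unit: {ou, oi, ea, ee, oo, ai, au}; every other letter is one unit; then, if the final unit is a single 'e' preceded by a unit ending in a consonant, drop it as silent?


Word: "octopus" (7 letters)
Left-to-right scan:
  [1] 'o' (letter)
  [2] 'c' (letter)
  [3] 't' (letter)
  [4] 'o' (letter)
  [5] 'p' (letter)
  [6] 'u' (letter)
  [7] 's' (letter)
Units from scan: 7
Sound units = 7 units


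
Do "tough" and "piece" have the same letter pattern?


Pattern of "tough": [0, 1, 2, 3, 4]
Pattern of "piece": [0, 1, 2, 3, 2]
Patterns do not match
Same pattern = No


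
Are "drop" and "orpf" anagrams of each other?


Word 1: "drop" → sorted: dopr
Word 2: "orpf" → sorted: fopr
Same letters? dopr != fopr
Anagram = No


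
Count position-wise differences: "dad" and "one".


Comparing character by character (same length = 3):
  Pos 0: 'd' vs 'o' !=
  Pos 1: 'a' vs 'n' !=
  Pos 2: 'd' vs 'e' !=
Hamming distance = 3


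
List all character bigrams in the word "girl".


Word: "girl" (length 4)
Number of bigrams = 4 - 2 + 1 = 3
  Position 0: "gi"
  Position 1: "ir"
  Position 2: "rl"
Bigrams = "gi", "ir", "rl"


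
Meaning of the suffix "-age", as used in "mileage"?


Suffix: -age
As in: mileage -> mile + -age
Meaning = result / collection


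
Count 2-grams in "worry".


Word: "worry" (length 5)
Number of 2-grams = length - 2 + 1 = 5 - 2 + 1
= 4


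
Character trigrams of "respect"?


Word: "respect" (length 7)
Number of trigrams = 7 - 3 + 1 = 5
  Position 0: "res"
  Position 1: "esp"
  Position 2: "spe"
  Position 3: "pec"
  Position 4: "ect"
Trigrams = "res", "esp", "spe", "pec", "ect"


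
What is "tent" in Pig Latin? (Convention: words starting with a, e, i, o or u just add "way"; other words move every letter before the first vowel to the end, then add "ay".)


Word: "tent"
Starts with consonant(s) → move to end, add 'ay'
Consonant cluster: "t"
Pig Latin = "enttay"


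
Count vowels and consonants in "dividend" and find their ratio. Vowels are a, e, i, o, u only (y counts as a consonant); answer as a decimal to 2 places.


Word: "dividend"
Vowels (a,e,i,o,u): 3
Consonants: 5
Ratio = 3/5
= 0.60


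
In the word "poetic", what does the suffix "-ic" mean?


Suffix: -ic
Example: poetic (poet + -ic)
Meaning = relating to


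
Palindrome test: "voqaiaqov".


Word: "voqaiaqov"
Reversed: "voqaiaqov"
Forward == Backward? voqaiaqov == voqaiaqov
Palindrome = Yes


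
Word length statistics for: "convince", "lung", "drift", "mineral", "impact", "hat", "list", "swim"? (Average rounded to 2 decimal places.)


Lengths: "convince"=8, "lung"=4, "drift"=5, "mineral"=7, "impact"=6, "hat"=3, "list"=4, "swim"=4
Sum = 41, Count = 8
Average = 41/8 = 5.13
= avg=5.13, min=3, max=8


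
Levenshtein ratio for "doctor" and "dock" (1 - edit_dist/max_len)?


Word 1: "doctor" (length 6)
Word 2: "dock" (length 4)
One optimal edit sequence:
  1. keep 'd'
  2. keep 'o'
  3. keep 'c'
  4. delete 't'  (+1)
  5. delete 'o'  (+1)
  6. substitute 'r' -> 'k'  (+1)
Edit distance = 3
Max length = max(6, 4) = 6
Similarity = 1 - 3/6
= 0.5000


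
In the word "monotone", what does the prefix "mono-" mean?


Prefix: mono-
Example: monotone (mono- + tone)
Meaning = one


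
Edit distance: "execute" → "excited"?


Word 1: "execute" (length 7)
Word 2: "excited" (length 7)
One optimal edit sequence (insert/delete/substitute each cost 1):
  1. keep 'e'
  2. keep 'x'
  3. delete 'e'  (+1)
  4. keep 'c'
  5. substitute 'u' -> 'i'  (+1)
  6. keep 't'
  7. keep 'e'
  8. insert 'd'  (+1)
Total edit operations: 3
Edit distance = 3


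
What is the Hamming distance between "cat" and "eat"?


Comparing character by character (same length = 3):
  Pos 0: 'c' vs 'e' !=
  Pos 1: 'a' vs 'a' =
  Pos 2: 't' vs 't' =
Hamming distance = 1


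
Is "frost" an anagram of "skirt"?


Word 1: "skirt" → sorted: ikrst
Word 2: "frost" → sorted: forst
Same letters? ikrst != forst
Anagram = No


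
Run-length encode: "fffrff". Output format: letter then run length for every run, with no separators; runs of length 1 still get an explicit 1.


String: "fffrff"
Scanning for consecutive runs:
  'f' x 3
  'r' x 1
  'f' x 2
RLE = "f3r1f2"


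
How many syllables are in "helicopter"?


Word: "helicopter"
Syllable breakdown: hel / i / cop / ter
Counting: 4 parts
= 4 syllables


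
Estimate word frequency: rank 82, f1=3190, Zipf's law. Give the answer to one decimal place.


Zipf's law: f(r) = f(1) / r
f(1) = 3190
f(82) = 3190 / 82
= 38.9 occurrences


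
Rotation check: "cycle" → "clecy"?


Word: "cycle", Candidate: "clecy"
Method: check if candidate is substring of word+word
"cyclecycle" contains "clecy"? Yes
Is rotation = Yes


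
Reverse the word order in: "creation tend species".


Original: "creation tend species"
Words (1..n): creation | tend | species
Reversed (n..1): species | tend | creation
Result = "species tend creation"


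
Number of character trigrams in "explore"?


Word: "explore" (length 7)
Number of 3-grams = length - 3 + 1 = 7 - 3 + 1
= 5


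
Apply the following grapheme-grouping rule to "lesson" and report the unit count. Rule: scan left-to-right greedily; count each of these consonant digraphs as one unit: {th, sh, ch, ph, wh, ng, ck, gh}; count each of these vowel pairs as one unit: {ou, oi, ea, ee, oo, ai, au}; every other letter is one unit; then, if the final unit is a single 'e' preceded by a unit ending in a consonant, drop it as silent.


Word: "lesson" (6 letters)
Left-to-right scan:
  [1] 'l' (letter)
  [2] 'e' (letter)
  [3] 's' (letter)
  [4] 's' (letter)
  [5] 'o' (letter)
  [6] 'n' (letter)
Units from scan: 6
Sound units = 6 units


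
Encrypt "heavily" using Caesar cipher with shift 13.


Word: "heavily"
Shift: 13
Each letter → (letter + shift) mod 26:
  'h' (7) + 13 = 20 → 'u'
  'e' (4) + 13 = 17 → 'r'
  'a' (0) + 13 = 13 → 'n'
  'v' (21) + 13 = 8 → 'i'
  'i' (8) + 13 = 21 → 'v'
  'l' (11) + 13 = 24 → 'y'
  'y' (24) + 13 = 11 → 'l'
Result = "urnivyl"


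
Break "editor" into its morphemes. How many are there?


Word: "editor"
Morphemes: edit + -or
Each morpheme carries meaning
= 2 morphemes


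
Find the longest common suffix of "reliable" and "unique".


Word 1: "reliable"
Word 2: "unique"
Comparing from end:
  Pos -1: 'e' == 'e'
  Pos -2: 'l' != 'u' (stop)
LCS = "e" (length 1)


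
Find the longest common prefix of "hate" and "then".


Word 1: "hate"
Word 2: "then"
Comparing from start:
  Pos 0: 'h' != 't' (stop)
LCP = "" (length 0)


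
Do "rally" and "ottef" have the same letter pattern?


Pattern of "rally": [0, 1, 2, 2, 3]
Pattern of "ottef": [0, 1, 1, 2, 3]
Patterns do not match
Same pattern = No


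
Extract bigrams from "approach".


Word: "approach" (length 8)
Number of bigrams = 8 - 2 + 1 = 7
  Position 0: "ap"
  Position 1: "pp"
  Position 2: "pr"
  Position 3: "ro"
  Position 4: "oa"
  Position 5: "ac"
  Position 6: "ch"
Bigrams = "ap", "pp", "pr", "ro", "oa", "ac", "ch"


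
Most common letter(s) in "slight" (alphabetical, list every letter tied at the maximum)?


Word: "slight"
Letter counts:
  'g': 1
  'h': 1
  'i': 1
  'l': 1
  's': 1
  't': 1
Maximum count = 1
Most frequent = 'g', 'h', 'i', 'l', 's', 't' (1 time each)


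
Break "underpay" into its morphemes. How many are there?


Word: "underpay"
Morphemes: under- + pay
Each morpheme carries meaning
= 2 morphemes


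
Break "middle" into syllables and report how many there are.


Word: "middle"
Syllable breakdown: mid / dle
Counting: 2 parts
= 2 syllables


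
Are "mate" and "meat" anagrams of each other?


Word 1: "mate" → sorted: aemt
Word 2: "meat" → sorted: aemt
Same letters? aemt == aemt
Anagram = Yes


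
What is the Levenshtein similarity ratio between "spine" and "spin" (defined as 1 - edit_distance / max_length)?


Word 1: "spine" (length 5)
Word 2: "spin" (length 4)
One optimal edit sequence:
  1. keep 's'
  2. keep 'p'
  3. keep 'i'
  4. keep 'n'
  5. delete 'e'  (+1)
Edit distance = 1
Max length = max(5, 4) = 5
Similarity = 1 - 1/5
= 0.8000


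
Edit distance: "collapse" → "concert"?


Word 1: "collapse" (length 8)
Word 2: "concert" (length 7)
One optimal edit sequence (insert/delete/substitute each cost 1):
  1. keep 'c'
  2. keep 'o'
  3. delete 'l'  (+1)
  4. substitute 'l' -> 'n'  (+1)
  5. substitute 'a' -> 'c'  (+1)
  6. substitute 'p' -> 'e'  (+1)
  7. substitute 's' -> 'r'  (+1)
  8. substitute 'e' -> 't'  (+1)
Total edit operations: 6
Edit distance = 6


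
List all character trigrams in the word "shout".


Word: "shout" (length 5)
Number of trigrams = 5 - 3 + 1 = 3
  Position 0: "sho"
  Position 1: "hou"
  Position 2: "out"
Trigrams = "sho", "hou", "out"


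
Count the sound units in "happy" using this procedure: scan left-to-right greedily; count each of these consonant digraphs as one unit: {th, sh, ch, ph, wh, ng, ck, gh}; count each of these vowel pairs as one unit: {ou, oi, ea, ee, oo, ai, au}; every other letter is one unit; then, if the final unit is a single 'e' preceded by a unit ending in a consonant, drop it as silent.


Word: "happy" (5 letters)
Left-to-right scan:
  [1] 'h' (letter)
  [2] 'a' (letter)
  [3] 'p' (letter)
  [4] 'p' (letter)
  [5] 'y' (letter)
Units from scan: 5
Sound units = 5 units


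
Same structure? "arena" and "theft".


Pattern of "arena": [0, 1, 2, 3, 0]
Pattern of "theft": [0, 1, 2, 3, 0]
Patterns match
Same pattern = Yes


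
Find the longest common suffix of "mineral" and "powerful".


Word 1: "mineral"
Word 2: "powerful"
Comparing from end:
  Pos -1: 'l' == 'l'
  Pos -2: 'a' != 'u' (stop)
LCS = "l" (length 1)


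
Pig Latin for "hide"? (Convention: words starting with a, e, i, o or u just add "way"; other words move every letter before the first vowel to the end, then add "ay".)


Word: "hide"
Starts with consonant(s) → move to end, add 'ay'
Consonant cluster: "h"
Pig Latin = "idehay"


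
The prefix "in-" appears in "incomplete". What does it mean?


Prefix: in-
As in: incomplete -> in- + complete
Meaning = not / into


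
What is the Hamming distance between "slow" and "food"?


Comparing character by character (same length = 4):
  Pos 0: 's' vs 'f' !=
  Pos 1: 'l' vs 'o' !=
  Pos 2: 'o' vs 'o' =
  Pos 3: 'w' vs 'd' !=
Hamming distance = 3


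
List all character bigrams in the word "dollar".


Word: "dollar" (length 6)
Number of bigrams = 6 - 2 + 1 = 5
  Position 0: "do"
  Position 1: "ol"
  Position 2: "ll"
  Position 3: "la"
  Position 4: "ar"
Bigrams = "do", "ol", "ll", "la", "ar"


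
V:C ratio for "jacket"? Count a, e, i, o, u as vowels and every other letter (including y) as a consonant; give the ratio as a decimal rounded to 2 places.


Word: "jacket"
Vowels (a,e,i,o,u): 2
Consonants: 4
Ratio = 2/4
= 0.50


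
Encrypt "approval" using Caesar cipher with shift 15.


Word: "approval"
Shift: 15
Each letter → (letter + shift) mod 26:
  'a' (0) + 15 = 15 → 'p'
  'p' (15) + 15 = 4 → 'e'
  'p' (15) + 15 = 4 → 'e'
  'r' (17) + 15 = 6 → 'g'
  'o' (14) + 15 = 3 → 'd'
  'v' (21) + 15 = 10 → 'k'
  'a' (0) + 15 = 15 → 'p'
  'l' (11) + 15 = 0 → 'a'
Result = "peegdkpa"


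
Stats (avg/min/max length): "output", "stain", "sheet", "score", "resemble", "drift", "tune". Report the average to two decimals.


Lengths: "output"=6, "stain"=5, "sheet"=5, "score"=5, "resemble"=8, "drift"=5, "tune"=4
Sum = 38, Count = 7
Average = 38/7 = 5.43
= avg=5.43, min=4, max=8


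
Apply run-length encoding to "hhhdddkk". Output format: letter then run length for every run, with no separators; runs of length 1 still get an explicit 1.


String: "hhhdddkk"
Scanning for consecutive runs:
  'h' x 3
  'd' x 3
  'k' x 2
RLE = "h3d3k2"


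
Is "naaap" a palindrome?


Word: "naaap"
Reversed: "paaan"
Forward == Backward? naaap != paaan
Palindrome = No


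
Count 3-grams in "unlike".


Word: "unlike" (length 6)
Number of 3-grams = length - 3 + 1 = 6 - 3 + 1
= 4


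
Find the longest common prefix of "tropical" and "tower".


Word 1: "tropical"
Word 2: "tower"
Comparing from start:
  Pos 0: 't' == 't'
  Pos 1: 'r' != 'o' (stop)
LCP = "t" (length 1)


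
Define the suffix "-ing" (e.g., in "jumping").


Suffix: -ing
Example: jumping (jump + -ing)
Meaning = present participle


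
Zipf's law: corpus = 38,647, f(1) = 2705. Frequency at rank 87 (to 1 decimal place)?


Zipf's law: f(r) = f(1) / r
f(1) = 2705
f(87) = 2705 / 87
= 31.1 occurrences


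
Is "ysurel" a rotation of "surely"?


Word: "surely", Candidate: "ysurel"
Method: check if candidate is substring of word+word
"surelysurely" contains "ysurel"? Yes
Is rotation = Yes


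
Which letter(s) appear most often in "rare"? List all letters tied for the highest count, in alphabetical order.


Word: "rare"
Letter counts:
  'a': 1
  'e': 1
  'r': 2
Maximum count = 2
Most frequent = 'r' (2 times each)


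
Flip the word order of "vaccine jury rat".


Original: "vaccine jury rat"
Words (1..n): vaccine | jury | rat
Reversed (n..1): rat | jury | vaccine
Result = "rat jury vaccine"


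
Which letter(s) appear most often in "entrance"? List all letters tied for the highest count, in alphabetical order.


Word: "entrance"
Letter counts:
  'a': 1
  'c': 1
  'e': 2
  'n': 2
  'r': 1
  't': 1
Maximum count = 2
Most frequent = 'e', 'n' (2 times each)


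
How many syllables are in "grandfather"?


Word: "grandfather"
Syllable breakdown: grand-fa-ther
Counting: 3 parts
= 3 syllables


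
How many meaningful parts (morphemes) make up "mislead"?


Word: "mislead"
Morphemes: mis- | lead
Each morpheme carries meaning
= 2 morphemes


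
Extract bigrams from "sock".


Word: "sock" (length 4)
Number of bigrams = 4 - 2 + 1 = 3
  Position 0: "so"
  Position 1: "oc"
  Position 2: "ck"
Bigrams = "so", "oc", "ck"


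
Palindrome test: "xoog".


Word: "xoog"
Reversed: "goox"
Forward == Backward? xoog != goox
Palindrome = No


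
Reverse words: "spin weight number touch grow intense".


Original: "spin weight number touch grow intense"
Words (1..n): spin | weight | number | touch | grow | intense
Reversed (n..1): intense | grow | touch | number | weight | spin
Result = "intense grow touch number weight spin"


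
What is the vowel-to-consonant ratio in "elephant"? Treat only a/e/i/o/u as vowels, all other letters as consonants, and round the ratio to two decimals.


Word: "elephant"
Vowels (a,e,i,o,u): 3
Consonants: 5
Ratio = 3/5
= 0.60


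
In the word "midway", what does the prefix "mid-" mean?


Prefix: mid-
Example: midway (mid- + way)
Meaning = middle


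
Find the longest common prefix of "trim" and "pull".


Word 1: "trim"
Word 2: "pull"
Comparing from start:
  Pos 0: 't' != 'p' (stop)
LCP = "" (length 0)


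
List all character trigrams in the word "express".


Word: "express" (length 7)
Number of trigrams = 7 - 3 + 1 = 5
  Position 0: "exp"
  Position 1: "xpr"
  Position 2: "pre"
  Position 3: "res"
  Position 4: "ess"
Trigrams = "exp", "xpr", "pre", "res", "ess"


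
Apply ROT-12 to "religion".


Word: "religion"
Shift: 12
Each letter → (letter + shift) mod 26:
  'r' (17) + 12 = 3 → 'd'
  'e' (4) + 12 = 16 → 'q'
  'l' (11) + 12 = 23 → 'x'
  'i' (8) + 12 = 20 → 'u'
  'g' (6) + 12 = 18 → 's'
  'i' (8) + 12 = 20 → 'u'
  'o' (14) + 12 = 0 → 'a'
  'n' (13) + 12 = 25 → 'z'
Result = "dqxusuaz"


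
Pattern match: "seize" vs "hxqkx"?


Pattern of "seize": [0, 1, 2, 3, 1]
Pattern of "hxqkx": [0, 1, 2, 3, 1]
Patterns match
Same pattern = Yes


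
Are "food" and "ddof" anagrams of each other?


Word 1: "food" → sorted: dfoo
Word 2: "ddof" → sorted: ddfo
Same letters? dfoo != ddfo
Anagram = No


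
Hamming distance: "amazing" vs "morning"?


Comparing character by character (same length = 7):
  Pos 0: 'a' vs 'm' !=
  Pos 1: 'm' vs 'o' !=
  Pos 2: 'a' vs 'r' !=
  Pos 3: 'z' vs 'n' !=
  Pos 4: 'i' vs 'i' =
  Pos 5: 'n' vs 'n' =
  Pos 6: 'g' vs 'g' =
Hamming distance = 4


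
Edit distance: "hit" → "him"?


Word 1: "hit" (length 3)
Word 2: "him" (length 3)
One optimal edit sequence (insert/delete/substitute each cost 1):
  1. keep 'h'
  2. keep 'i'
  3. substitute 't' -> 'm'  (+1)
Total edit operations: 1
Edit distance = 1


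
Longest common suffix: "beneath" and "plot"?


Word 1: "beneath"
Word 2: "plot"
Comparing from end:
  Pos -1: 'h' != 't' (stop)
LCS = "" (length 0)


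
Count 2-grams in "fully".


Word: "fully" (length 5)
Number of 2-grams = length - 2 + 1 = 5 - 2 + 1
= 4


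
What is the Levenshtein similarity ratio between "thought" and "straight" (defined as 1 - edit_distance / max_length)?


Word 1: "thought" (length 7)
Word 2: "straight" (length 8)
One optimal edit sequence:
  1. insert 's'  (+1)
  2. keep 't'
  3. substitute 'h' -> 'r'  (+1)
  4. substitute 'o' -> 'a'  (+1)
  5. substitute 'u' -> 'i'  (+1)
  6. keep 'g'
  7. keep 'h'
  8. keep 't'
Edit distance = 4
Max length = max(7, 8) = 8
Similarity = 1 - 4/8
= 0.5000


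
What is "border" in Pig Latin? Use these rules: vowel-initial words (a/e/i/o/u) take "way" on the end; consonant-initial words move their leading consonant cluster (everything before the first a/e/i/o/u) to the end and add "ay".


Word: "border"
Starts with consonant(s) → move to end, add 'ay'
Consonant cluster: "b"
Pig Latin = "orderbay"


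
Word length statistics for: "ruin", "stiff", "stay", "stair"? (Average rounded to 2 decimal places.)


Lengths: "ruin"=4, "stiff"=5, "stay"=4, "stair"=5
Sum = 18, Count = 4
Average = 18/4 = 4.50
= avg=4.50, min=4, max=5


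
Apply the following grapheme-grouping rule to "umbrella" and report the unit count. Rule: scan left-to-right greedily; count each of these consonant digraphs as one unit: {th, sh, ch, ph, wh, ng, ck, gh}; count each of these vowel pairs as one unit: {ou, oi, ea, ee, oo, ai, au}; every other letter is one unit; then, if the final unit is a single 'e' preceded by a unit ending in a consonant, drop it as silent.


Word: "umbrella" (8 letters)
Left-to-right scan:
  [1] 'u' (letter)
  [2] 'm' (letter)
  [3] 'b' (letter)
  [4] 'r' (letter)
  [5] 'e' (letter)
  [6] 'l' (letter)
  [7] 'l' (letter)
  [8] 'a' (letter)
Units from scan: 8
Sound units = 8 units


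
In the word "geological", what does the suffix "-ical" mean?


Suffix: -ical
As in: geological -> geology + -ical, with a spelling change
Meaning = relating to


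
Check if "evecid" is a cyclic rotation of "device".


Word: "device", Candidate: "evecid"
Method: check if candidate is substring of word+word
"devicedevice" contains "evecid"? No
Is rotation = No


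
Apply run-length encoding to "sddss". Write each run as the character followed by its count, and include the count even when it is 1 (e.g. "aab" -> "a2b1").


String: "sddss"
Scanning for consecutive runs:
  's' x 1
  'd' x 2
  's' x 2
RLE = "s1d2s2"


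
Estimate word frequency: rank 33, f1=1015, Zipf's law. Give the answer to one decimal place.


Zipf's law: f(r) = f(1) / r
f(1) = 1015
f(33) = 1015 / 33
= 30.8 occurrences


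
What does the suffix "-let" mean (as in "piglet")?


Suffix: -let
Example: piglet = pig + -let
Meaning = small


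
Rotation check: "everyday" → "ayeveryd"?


Word: "everyday", Candidate: "ayeveryd"
Method: check if candidate is substring of word+word
"everydayeveryday" contains "ayeveryd"? Yes
Is rotation = Yes


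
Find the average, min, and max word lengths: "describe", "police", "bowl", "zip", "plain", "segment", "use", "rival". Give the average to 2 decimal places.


Lengths: "describe"=8, "police"=6, "bowl"=4, "zip"=3, "plain"=5, "segment"=7, "use"=3, "rival"=5
Sum = 41, Count = 8
Average = 41/8 = 5.13
= avg=5.13, min=3, max=8


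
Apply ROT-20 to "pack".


Word: "pack"
Shift: 20
Each letter → (letter + shift) mod 26:
  'p' (15) + 20 = 9 → 'j'
  'a' (0) + 20 = 20 → 'u'
  'c' (2) + 20 = 22 → 'w'
  'k' (10) + 20 = 4 → 'e'
Result = "juwe"


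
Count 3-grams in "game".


Word: "game" (length 4)
Number of 3-grams = length - 3 + 1 = 4 - 3 + 1
= 2


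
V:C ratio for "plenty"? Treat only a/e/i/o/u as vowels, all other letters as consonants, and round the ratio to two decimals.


Word: "plenty"
Vowels (a,e,i,o,u): 1
Consonants: 5
Ratio = 1/5
= 0.20


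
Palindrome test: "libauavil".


Word: "libauavil"
Reversed: "livauabil"
Forward == Backward? libauavil != livauabil
Palindrome = No


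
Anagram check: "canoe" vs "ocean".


Word 1: "canoe" → sorted: aceno
Word 2: "ocean" → sorted: aceno
Same letters? aceno == aceno
Anagram = Yes


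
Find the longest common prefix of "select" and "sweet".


Word 1: "select"
Word 2: "sweet"
Comparing from start:
  Pos 0: 's' == 's'
  Pos 1: 'e' != 'w' (stop)
LCP = "s" (length 1)


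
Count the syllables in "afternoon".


Word: "afternoon"
Syllable breakdown: af / ter / noon
Counting: 3 parts
= 3 syllables


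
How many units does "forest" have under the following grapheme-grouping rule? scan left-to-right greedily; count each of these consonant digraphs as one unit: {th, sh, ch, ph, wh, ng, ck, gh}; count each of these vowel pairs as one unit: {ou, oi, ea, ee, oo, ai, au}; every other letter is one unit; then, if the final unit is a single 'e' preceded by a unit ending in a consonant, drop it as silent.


Word: "forest" (6 letters)
Left-to-right scan:
  (1) 'f' (letter)
  (2) 'o' (letter)
  (3) 'r' (letter)
  (4) 'e' (letter)
  (5) 's' (letter)
  (6) 't' (letter)
Units from scan: 6
Sound units = 6 units


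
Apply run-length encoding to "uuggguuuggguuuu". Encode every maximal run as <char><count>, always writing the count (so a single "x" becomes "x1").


String: "uuggguuuggguuuu"
Scanning for consecutive runs:
  'u' x 2
  'g' x 3
  'u' x 3
  'g' x 3
  'u' x 4
RLE = "u2g3u3g3u4"


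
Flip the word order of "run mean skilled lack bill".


Original: "run mean skilled lack bill"
Words (1..n): run | mean | skilled | lack | bill
Reversed (n..1): bill | lack | skilled | mean | run
Result = "bill lack skilled mean run"


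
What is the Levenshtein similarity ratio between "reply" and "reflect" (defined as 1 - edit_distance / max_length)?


Word 1: "reply" (length 5)
Word 2: "reflect" (length 7)
One optimal edit sequence:
  1. keep 'r'
  2. keep 'e'
  3. substitute 'p' -> 'f'  (+1)
  4. keep 'l'
  5. insert 'e'  (+1)
  6. insert 'c'  (+1)
  7. substitute 'y' -> 't'  (+1)
Edit distance = 4
Max length = max(5, 7) = 7
Similarity = 1 - 4/7
= 0.4286


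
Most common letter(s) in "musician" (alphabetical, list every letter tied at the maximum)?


Word: "musician"
Letter counts:
  'a': 1
  'c': 1
  'i': 2
  'm': 1
  'n': 1
  's': 1
  'u': 1
Maximum count = 2
Most frequent = 'i' (2 times each)


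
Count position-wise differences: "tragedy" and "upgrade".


Comparing character by character (same length = 7):
  Pos 0: 't' vs 'u' !=
  Pos 1: 'r' vs 'p' !=
  Pos 2: 'a' vs 'g' !=
  Pos 3: 'g' vs 'r' !=
  Pos 4: 'e' vs 'a' !=
  Pos 5: 'd' vs 'd' =
  Pos 6: 'y' vs 'e' !=
Hamming distance = 6


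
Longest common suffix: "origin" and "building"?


Word 1: "origin"
Word 2: "building"
Comparing from end:
  Pos -1: 'n' != 'g' (stop)
LCS = "" (length 0)


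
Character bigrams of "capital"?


Word: "capital" (length 7)
Number of bigrams = 7 - 2 + 1 = 6
  Position 0: "ca"
  Position 1: "ap"
  Position 2: "pi"
  Position 3: "it"
  Position 4: "ta"
  Position 5: "al"
Bigrams = "ca", "ap", "pi", "it", "ta", "al"


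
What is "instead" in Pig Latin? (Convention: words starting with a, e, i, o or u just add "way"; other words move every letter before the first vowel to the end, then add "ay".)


Word: "instead"
Starts with vowel → add 'way'
Pig Latin = "insteadway"


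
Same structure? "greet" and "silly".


Pattern of "greet": [0, 1, 2, 2, 3]
Pattern of "silly": [0, 1, 2, 2, 3]
Patterns match
Same pattern = Yes


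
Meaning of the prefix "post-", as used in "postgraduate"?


Prefix: post-
As in: postgraduate -> post- + graduate
Meaning = after


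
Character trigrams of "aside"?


Word: "aside" (length 5)
Number of trigrams = 5 - 3 + 1 = 3
  Position 0: "asi"
  Position 1: "sid"
  Position 2: "ide"
Trigrams = "asi", "sid", "ide"


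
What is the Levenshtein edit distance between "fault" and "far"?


Word 1: "fault" (length 5)
Word 2: "far" (length 3)
One optimal edit sequence (insert/delete/substitute each cost 1):
  1. keep 'f'
  2. keep 'a'
  3. delete 'u'  (+1)
  4. delete 'l'  (+1)
  5. substitute 't' -> 'r'  (+1)
Total edit operations: 3
Edit distance = 3


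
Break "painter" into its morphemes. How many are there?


Word: "painter"
Morphemes: paint + -er
Each morpheme carries meaning
= 2 morphemes


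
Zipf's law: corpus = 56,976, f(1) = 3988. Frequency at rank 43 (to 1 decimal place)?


Zipf's law: f(r) = f(1) / r
f(1) = 3988
f(43) = 3988 / 43
= 92.7 occurrences


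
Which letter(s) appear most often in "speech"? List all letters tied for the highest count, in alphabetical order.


Word: "speech"
Letter counts:
  'c': 1
  'e': 2
  'h': 1
  'p': 1
  's': 1
Maximum count = 2
Most frequent = 'e' (2 times each)


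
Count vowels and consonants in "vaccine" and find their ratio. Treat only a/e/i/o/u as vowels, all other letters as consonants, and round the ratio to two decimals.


Word: "vaccine"
Vowels (a,e,i,o,u): 3
Consonants: 4
Ratio = 3/4
= 0.75


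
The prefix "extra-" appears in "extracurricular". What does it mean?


Prefix: extra-
Example: extracurricular = extra- + curricular
Meaning = beyond


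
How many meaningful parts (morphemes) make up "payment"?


Word: "payment"
Morphemes: pay / -ment
Each morpheme carries meaning
= 2 morphemes


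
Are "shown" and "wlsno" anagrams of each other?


Word 1: "shown" → sorted: hnosw
Word 2: "wlsno" → sorted: lnosw
Same letters? hnosw != lnosw
Anagram = No


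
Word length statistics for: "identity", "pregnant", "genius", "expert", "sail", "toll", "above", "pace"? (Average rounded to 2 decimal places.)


Lengths: "identity"=8, "pregnant"=8, "genius"=6, "expert"=6, "sail"=4, "toll"=4, "above"=5, "pace"=4
Sum = 45, Count = 8
Average = 45/8 = 5.63
= avg=5.63, min=4, max=8


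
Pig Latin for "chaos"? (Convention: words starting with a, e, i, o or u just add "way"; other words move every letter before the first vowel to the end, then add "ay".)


Word: "chaos"
Starts with consonant(s) → move to end, add 'ay'
Consonant cluster: "ch"
Pig Latin = "aoschay"


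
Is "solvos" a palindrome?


Word: "solvos"
Reversed: "sovlos"
Forward == Backward? solvos != sovlos
Palindrome = No


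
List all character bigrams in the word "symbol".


Word: "symbol" (length 6)
Number of bigrams = 6 - 2 + 1 = 5
  Position 0: "sy"
  Position 1: "ym"
  Position 2: "mb"
  Position 3: "bo"
  Position 4: "ol"
Bigrams = "sy", "ym", "mb", "bo", "ol"


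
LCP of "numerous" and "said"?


Word 1: "numerous"
Word 2: "said"
Comparing from start:
  Pos 0: 'n' != 's' (stop)
LCP = "" (length 0)


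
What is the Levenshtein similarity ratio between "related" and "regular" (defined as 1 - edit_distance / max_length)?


Word 1: "related" (length 7)
Word 2: "regular" (length 7)
One optimal edit sequence:
  1. keep 'r'
  2. keep 'e'
  3. substitute 'l' -> 'g'  (+1)
  4. substitute 'a' -> 'u'  (+1)
  5. substitute 't' -> 'l'  (+1)
  6. substitute 'e' -> 'a'  (+1)
  7. substitute 'd' -> 'r'  (+1)
Edit distance = 5
Max length = max(7, 7) = 7
Similarity = 1 - 5/7
= 0.2857


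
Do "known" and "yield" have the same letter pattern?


Pattern of "known": [0, 1, 2, 3, 1]
Pattern of "yield": [0, 1, 2, 3, 4]
Patterns do not match
Same pattern = No


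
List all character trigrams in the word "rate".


Word: "rate" (length 4)
Number of trigrams = 4 - 3 + 1 = 2
  Position 0: "rat"
  Position 1: "ate"
Trigrams = "rat", "ate"


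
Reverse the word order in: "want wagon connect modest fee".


Original: "want wagon connect modest fee"
Words (1..n): want | wagon | connect | modest | fee
Reversed (n..1): fee | modest | connect | wagon | want
Result = "fee modest connect wagon want"


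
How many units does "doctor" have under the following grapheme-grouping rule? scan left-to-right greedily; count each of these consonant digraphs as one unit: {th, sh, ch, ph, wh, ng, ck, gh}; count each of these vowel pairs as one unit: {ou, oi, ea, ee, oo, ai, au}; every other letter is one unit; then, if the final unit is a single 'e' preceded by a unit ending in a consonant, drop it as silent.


Word: "doctor" (6 letters)
Left-to-right scan:
  [1] 'd' (letter)
  [2] 'o' (letter)
  [3] 'c' (letter)
  [4] 't' (letter)
  [5] 'o' (letter)
  [6] 'r' (letter)
Units from scan: 6
Sound units = 6 units
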